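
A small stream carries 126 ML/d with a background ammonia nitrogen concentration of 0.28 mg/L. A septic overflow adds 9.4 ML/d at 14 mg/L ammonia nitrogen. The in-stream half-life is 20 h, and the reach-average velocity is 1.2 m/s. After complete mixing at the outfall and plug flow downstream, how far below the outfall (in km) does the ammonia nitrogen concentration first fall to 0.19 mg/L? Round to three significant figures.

After mixing, C = (126.0·0.2800 + 9.400·14.00) / 135.4 = 166.9/135.4 = 1.232 mg/L.
Half-life 20 h → k = ln 2 / 20 = 0.03466 h⁻¹ = 0.8318 d⁻¹.
Set 1.232·exp(−k·t) = 0.19 → t = ln(1.232/0.19)/k = 194200 s = 53.95 h.
Distance = v·t = 1.2·194200 = 233100 m = 233.1 km.

233 km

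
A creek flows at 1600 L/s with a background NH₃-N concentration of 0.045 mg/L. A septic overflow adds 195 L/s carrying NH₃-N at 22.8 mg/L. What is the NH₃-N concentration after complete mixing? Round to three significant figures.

After mixing, C = (1600·0.04500 + 195.0·22.80) / 1795 = 4518/1795 = 2.517 mg/L.

2.52 mg/L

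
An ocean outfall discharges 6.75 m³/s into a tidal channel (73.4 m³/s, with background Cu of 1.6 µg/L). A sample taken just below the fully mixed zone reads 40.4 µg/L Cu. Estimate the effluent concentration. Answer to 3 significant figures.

462 µg/L

Mass balance: 73.40·1.600 + 6.750·Cₑ = 80.15·40.40
→ Cₑ = (80.15·40.40 − 73.40·1.600) / 6.750 = 462.3 µg/L.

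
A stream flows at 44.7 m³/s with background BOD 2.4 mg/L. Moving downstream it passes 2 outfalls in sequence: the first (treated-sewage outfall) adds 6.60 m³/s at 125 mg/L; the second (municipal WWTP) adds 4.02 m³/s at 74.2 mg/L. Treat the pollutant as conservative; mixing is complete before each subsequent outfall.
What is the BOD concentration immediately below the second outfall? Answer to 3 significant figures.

22.2 mg/L

Below outfall 1: Q → 51.30 m³/s, C = (44.70·2.400 + 6.600·125.0)/51.30 = 18.17 mg/L.
Below outfall 2: Q → 55.32 m³/s, C = (51.30·18.17 + 4.020·74.20)/55.32 = 22.24 mg/L.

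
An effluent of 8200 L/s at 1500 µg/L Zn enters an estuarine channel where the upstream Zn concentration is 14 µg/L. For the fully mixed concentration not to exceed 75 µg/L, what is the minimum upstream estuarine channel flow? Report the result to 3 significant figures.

Set C_mix = 75: (Q·14.00 + 8200·1500) / (Q + 8200) = 75
→ Q = 8200·(1500 − 75)/(75 − 14.00) = 191600 L/s.

192000 L/s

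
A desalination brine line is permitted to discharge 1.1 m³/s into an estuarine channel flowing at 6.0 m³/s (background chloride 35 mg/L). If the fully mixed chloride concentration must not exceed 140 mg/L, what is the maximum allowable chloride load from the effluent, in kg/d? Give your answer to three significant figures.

67700 kg/d

Mass balance at the limit: 6.000·35.00 + 1.100·Cₑ = 7.100·140 → Cₑ = 712.7 mg/L.
Load = 1.100 m³/s × 712.7 g/m³ × 86 400 s/d = 67740 kg/d.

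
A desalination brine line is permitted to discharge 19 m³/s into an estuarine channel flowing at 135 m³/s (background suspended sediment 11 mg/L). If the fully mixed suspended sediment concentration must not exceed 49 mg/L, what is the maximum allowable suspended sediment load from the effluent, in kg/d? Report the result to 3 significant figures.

Mass balance at the limit: 135.0·11.00 + 19.00·Cₑ = 154.0·49 → Cₑ = 319.0 mg/L.
Load = 19.00 m³/s × 319.0 g/m³ × 86 400 s/d = 523700 kg/d.

524000 kg/d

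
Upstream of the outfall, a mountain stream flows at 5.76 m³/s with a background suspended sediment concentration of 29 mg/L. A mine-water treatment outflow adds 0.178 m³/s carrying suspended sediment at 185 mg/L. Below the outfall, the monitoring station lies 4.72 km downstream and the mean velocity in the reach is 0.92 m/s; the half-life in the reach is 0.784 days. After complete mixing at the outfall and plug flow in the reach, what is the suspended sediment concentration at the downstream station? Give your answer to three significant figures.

32.0 mg/L

After mixing, C = (5.760·29.00 + 0.1780·185.0) / 5.938 = 200.0/5.938 = 33.68 mg/L.
Travel time t = 4.72·1000 / 0.92 = 5130 s = 1.425 h.
Half-life 0.784 d → k = ln 2 / 0.784 = 0.8841 d⁻¹.
Applying C = C₀e^(−kt): 33.68 × 0.9489 = 31.95 mg/L.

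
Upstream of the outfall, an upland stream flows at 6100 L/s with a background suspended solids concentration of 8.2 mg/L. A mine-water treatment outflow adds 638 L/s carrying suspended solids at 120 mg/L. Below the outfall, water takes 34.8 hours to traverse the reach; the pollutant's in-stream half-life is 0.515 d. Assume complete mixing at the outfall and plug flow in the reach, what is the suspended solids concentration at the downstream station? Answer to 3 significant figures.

Flow-weighted average: C = (6100·8.200 + 638.0·120.0) / 6738 = 126600/6738 = 18.79 mg/L.
Half-life 0.515 d → k = ln 2 / 0.515 = 1.346 d⁻¹.
Applying C = C₀e^(−kt): 18.79 × 0.1420 = 2.669 mg/L.

2.67 mg/L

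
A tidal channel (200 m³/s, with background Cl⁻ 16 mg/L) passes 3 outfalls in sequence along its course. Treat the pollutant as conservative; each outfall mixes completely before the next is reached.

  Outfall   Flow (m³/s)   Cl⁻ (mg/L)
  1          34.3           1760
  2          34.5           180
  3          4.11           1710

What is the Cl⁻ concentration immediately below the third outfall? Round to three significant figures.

281 mg/L

Below outfall 1: Q → 234.3 m³/s, C = (200.0·16.00 + 34.30·1760)/234.3 = 271.3 mg/L.
Below outfall 2: Q → 268.8 m³/s, C = (234.3·271.3 + 34.50·180.0)/268.8 = 259.6 mg/L.
Below outfall 3: Q → 272.9 m³/s, C = (268.8·259.6 + 4.110·1710)/272.9 = 281.4 mg/L.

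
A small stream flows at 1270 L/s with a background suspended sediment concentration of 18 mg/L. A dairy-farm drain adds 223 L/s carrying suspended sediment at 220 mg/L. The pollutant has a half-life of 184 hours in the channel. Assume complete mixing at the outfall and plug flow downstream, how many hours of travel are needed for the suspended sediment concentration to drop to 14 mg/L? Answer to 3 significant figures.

328 h

Conservation of mass: C = (1270·18.00 + 223.0·220.0) / 1493 = 71920/1493 = 48.17 mg/L.
Half-life 184 h → k = ln 2 / 184 = 0.003767 h⁻¹ = 0.09041 d⁻¹.
48.17·exp(−k·t) = 14 → t = ln(48.17/14)/k = 1181000 s = 328.0 h.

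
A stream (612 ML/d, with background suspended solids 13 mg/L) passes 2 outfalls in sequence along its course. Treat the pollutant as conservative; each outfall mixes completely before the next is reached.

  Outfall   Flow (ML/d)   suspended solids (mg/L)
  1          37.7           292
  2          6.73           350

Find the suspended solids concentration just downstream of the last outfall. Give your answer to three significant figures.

32.5 mg/L

After outfall 1: Q = 612.0 + 37.70 = 649.7 ML/d; C = (612.0·13.00 + 37.70·292.0)/649.7 = 29.19 mg/L.
After outfall 2: Q = 649.7 + 6.730 = 656.4 ML/d; C = (649.7·29.19 + 6.730·350.0)/656.4 = 32.48 mg/L.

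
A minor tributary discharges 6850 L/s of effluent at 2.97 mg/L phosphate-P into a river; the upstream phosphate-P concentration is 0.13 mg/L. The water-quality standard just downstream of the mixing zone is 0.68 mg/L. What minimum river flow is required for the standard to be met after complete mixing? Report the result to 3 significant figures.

28500 L/s

Set C_mix = 0.68: (Q·0.1300 + 6850·2.970) / (Q + 6850) = 0.68
→ Q = 6850·(2.970 − 0.68)/(0.68 − 0.1300) = 28520 L/s.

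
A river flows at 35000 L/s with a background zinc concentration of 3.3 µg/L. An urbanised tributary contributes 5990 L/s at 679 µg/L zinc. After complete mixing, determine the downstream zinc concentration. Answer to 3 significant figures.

102 µg/L

After mixing, C = (35000·3.300 + 5990·679.0) / 40990 = 4183000/40990 = 102.0 µg/L.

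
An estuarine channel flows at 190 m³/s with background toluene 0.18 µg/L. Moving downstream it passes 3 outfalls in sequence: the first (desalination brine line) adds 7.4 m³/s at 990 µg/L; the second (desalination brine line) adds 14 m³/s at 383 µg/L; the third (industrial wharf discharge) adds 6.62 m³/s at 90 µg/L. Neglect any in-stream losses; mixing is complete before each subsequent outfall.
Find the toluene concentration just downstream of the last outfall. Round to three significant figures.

Below outfall 1: Q → 197.4 m³/s, C = (190.0·0.1800 + 7.400·990.0)/197.4 = 37.29 µg/L.
Below outfall 2: Q → 211.4 m³/s, C = (197.4·37.29 + 14.00·383.0)/211.4 = 60.18 µg/L.
Below outfall 3: Q → 218.0 m³/s, C = (211.4·60.18 + 6.620·90.00)/218.0 = 61.09 µg/L.

61.1 µg/L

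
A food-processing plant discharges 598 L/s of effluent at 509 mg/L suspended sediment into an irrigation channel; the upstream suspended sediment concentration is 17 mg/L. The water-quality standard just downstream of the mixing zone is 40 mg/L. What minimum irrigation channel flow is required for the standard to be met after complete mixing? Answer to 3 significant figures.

Set C_mix = 40: (Q·17.00 + 598.0·509.0) / (Q + 598.0) = 40
→ Q = 598.0·(509.0 − 40)/(40 − 17.00) = 12190 L/s.

12200 L/s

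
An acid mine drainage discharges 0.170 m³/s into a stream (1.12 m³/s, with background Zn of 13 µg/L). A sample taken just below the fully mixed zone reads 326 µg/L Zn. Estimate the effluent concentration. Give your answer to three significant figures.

Mass balance: 1.120·13.00 + 0.1700·Cₑ = 1.290·326.0
→ Cₑ = (1.290·326.0 − 1.120·13.00) / 0.1700 = 2388 µg/L.

2390 µg/L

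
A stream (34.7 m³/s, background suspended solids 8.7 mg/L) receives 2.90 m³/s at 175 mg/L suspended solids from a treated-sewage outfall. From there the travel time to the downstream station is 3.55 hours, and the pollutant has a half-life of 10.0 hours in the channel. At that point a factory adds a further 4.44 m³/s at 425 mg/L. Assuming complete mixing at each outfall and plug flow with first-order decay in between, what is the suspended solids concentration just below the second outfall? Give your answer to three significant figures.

59.9 mg/L

Conservation of mass: C = (34.70·8.700 + 2.900·175.0) / 37.60 = 809.4/37.60 = 21.53 mg/L; combined flow 37.60 m³/s.
Half-life 10.0 h → k = ln 2 / 10.0 = 0.06931 h⁻¹ = 1.664 d⁻¹.
Decay over the reach: 21.53·exp(−kt) = 21.53·0.7819 = 16.83 mg/L.
Second outfall: C = (37.60·16.83 + 4.440·425.0)/42.04 = 59.94 mg/L.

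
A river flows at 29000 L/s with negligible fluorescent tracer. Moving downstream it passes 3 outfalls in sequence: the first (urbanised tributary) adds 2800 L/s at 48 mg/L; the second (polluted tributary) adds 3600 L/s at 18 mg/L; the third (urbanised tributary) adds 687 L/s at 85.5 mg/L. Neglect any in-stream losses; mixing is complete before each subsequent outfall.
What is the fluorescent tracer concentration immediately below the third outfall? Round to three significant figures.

Below outfall 1: Q → 31800 L/s, C = (29000·0 + 2800·48.00)/31800 = 4.226 mg/L.
Below outfall 2: Q → 35400 L/s, C = (31800·4.226 + 3600·18.00)/35400 = 5.627 mg/L.
Below outfall 3: Q → 36090 L/s, C = (35400·5.627 + 687.0·85.50)/36090 = 7.148 mg/L.

7.15 mg/L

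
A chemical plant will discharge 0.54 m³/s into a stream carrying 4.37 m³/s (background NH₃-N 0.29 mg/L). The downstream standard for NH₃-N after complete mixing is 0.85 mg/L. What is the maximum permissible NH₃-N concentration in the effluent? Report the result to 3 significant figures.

5.38 mg/L

At the limit, (Qr·Cr + Qe·Cₑ)/(Qr + Qe) = 0.85:
Cₑ = (4.910·0.85 − 4.370·0.2900) / 0.5400 = 5.382 mg/L.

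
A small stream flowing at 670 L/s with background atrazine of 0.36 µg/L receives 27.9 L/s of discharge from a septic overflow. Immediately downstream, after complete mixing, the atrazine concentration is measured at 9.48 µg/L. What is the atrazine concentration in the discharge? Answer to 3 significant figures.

228 µg/L

Mass balance: 670.0·0.3600 + 27.90·Cₑ = 697.9·9.480
→ Cₑ = (697.9·9.480 − 670.0·0.3600) / 27.90 = 228.5 µg/L.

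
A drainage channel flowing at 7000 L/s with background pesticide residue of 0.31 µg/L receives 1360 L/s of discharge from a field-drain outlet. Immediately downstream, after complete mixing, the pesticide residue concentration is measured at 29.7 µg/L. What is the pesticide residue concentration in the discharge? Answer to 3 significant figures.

181 µg/L

Mass balance: 7000·0.3100 + 1360·Cₑ = 8360·29.70
→ Cₑ = (8360·29.70 − 7000·0.3100) / 1360 = 181.0 µg/L.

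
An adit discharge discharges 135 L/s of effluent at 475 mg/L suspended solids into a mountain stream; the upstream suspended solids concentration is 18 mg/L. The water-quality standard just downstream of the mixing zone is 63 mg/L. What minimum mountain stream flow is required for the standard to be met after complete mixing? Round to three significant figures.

1240 L/s

Set C_mix = 63: (Q·18.00 + 135.0·475.0) / (Q + 135.0) = 63
→ Q = 135.0·(475.0 − 63)/(63 − 18.00) = 1236 L/s.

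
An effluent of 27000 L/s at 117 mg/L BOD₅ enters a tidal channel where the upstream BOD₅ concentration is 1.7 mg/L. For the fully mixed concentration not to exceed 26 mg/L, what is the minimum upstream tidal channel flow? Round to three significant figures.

101000 L/s

Set C_mix = 26: (Q·1.700 + 27000·117.0) / (Q + 27000) = 26
→ Q = 27000·(117.0 − 26)/(26 − 1.700) = 101100 L/s.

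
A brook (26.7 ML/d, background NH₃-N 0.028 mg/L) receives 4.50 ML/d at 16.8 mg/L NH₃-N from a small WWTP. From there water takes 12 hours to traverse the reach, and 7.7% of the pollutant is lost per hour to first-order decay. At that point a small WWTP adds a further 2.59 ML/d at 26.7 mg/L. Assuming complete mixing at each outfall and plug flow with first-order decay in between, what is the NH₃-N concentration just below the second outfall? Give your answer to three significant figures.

2.91 mg/L

After mixing, C = (26.70·0.02800 + 4.500·16.80) / 31.20 = 76.35/31.20 = 2.447 mg/L; combined flow 31.20 ML/d.
7.7%/h lost → k = −ln(1 − 0.077) = 0.08013 h⁻¹.
Decay over the reach: 2.447·exp(−kt) = 2.447·0.3823 = 0.9355 mg/L.
Second outfall: C = (31.20·0.9355 + 2.590·26.70)/33.79 = 2.910 mg/L.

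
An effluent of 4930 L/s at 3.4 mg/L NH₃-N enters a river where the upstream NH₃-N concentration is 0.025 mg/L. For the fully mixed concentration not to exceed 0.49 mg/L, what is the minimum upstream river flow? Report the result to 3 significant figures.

Set C_mix = 0.49: (Q·0.02500 + 4930·3.400) / (Q + 4930) = 0.49
→ Q = 4930·(3.400 − 0.49)/(0.49 − 0.02500) = 30850 L/s.

30900 L/s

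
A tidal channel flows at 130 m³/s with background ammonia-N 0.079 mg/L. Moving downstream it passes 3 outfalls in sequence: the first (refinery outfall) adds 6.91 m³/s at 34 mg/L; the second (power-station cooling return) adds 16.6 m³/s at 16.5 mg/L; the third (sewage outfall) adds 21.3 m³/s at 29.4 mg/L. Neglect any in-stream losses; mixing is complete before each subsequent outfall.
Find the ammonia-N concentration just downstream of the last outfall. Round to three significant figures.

6.55 mg/L

After outfall 1: Q = 130.0 + 6.910 = 136.9 m³/s; C = (130.0·0.07900 + 6.910·34.00)/136.9 = 1.791 mg/L.
After outfall 2: Q = 136.9 + 16.60 = 153.5 m³/s; C = (136.9·1.791 + 16.60·16.50)/153.5 = 3.382 mg/L.
After outfall 3: Q = 153.5 + 21.30 = 174.8 m³/s; C = (153.5·3.382 + 21.30·29.40)/174.8 = 6.552 mg/L.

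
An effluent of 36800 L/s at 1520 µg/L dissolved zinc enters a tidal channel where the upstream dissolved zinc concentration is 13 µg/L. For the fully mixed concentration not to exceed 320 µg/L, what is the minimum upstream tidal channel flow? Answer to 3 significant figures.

144000 L/s

Set C_mix = 320: (Q·13.00 + 36800·1520) / (Q + 36800) = 320
→ Q = 36800·(1520 − 320)/(320 − 13.00) = 143800 L/s.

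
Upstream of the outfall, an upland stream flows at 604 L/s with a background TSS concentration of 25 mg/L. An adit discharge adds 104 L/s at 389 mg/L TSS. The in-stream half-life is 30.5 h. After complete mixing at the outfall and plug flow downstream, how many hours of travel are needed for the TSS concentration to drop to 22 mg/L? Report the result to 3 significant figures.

Mixed concentration C = ΣQC/ΣQ = (604.0·25.00 + 104.0·389.0) / 708.0 = 55560/708.0 = 78.47 mg/L.
Half-life 30.5 h → k = ln 2 / 30.5 = 0.02273 h⁻¹ = 0.5454 d⁻¹.
78.47·exp(−k·t) = 22 → t = ln(78.47/22)/k = 201400 s = 55.96 h.

56.0 h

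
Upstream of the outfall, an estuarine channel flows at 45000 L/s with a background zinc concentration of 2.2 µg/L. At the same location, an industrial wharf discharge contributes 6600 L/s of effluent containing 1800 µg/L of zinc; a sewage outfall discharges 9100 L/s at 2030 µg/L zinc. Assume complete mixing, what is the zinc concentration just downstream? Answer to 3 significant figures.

After mixing, C = (45000·2.200 + 6600·1800 + 9100·2030) / 60700 = 30450000/60700 = 501.7 µg/L.

502 µg/L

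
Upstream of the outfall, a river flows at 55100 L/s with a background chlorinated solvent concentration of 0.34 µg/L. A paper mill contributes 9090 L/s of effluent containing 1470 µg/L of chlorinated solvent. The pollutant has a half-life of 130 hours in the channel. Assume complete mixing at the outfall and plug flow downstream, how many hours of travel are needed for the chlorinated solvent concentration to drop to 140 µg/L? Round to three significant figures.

Conservation of mass: C = (55100·0.3400 + 9090·1470) / 64190 = 13380000/64190 = 208.5 µg/L.
Half-life 130 h → k = ln 2 / 130 = 0.005332 h⁻¹ = 0.1280 d⁻¹.
208.5·exp(−k·t) = 140 → t = ln(208.5/140)/k = 268800 s = 74.66 h.

74.7 h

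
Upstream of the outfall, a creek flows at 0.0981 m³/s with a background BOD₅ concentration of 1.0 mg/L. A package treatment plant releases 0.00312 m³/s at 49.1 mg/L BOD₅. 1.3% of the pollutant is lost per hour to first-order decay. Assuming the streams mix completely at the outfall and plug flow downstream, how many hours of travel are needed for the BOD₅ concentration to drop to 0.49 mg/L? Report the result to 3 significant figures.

After mixing, C = (0.09810·1.000 + 0.003120·49.10) / 0.1012 = 0.2513/0.1012 = 2.483 mg/L.
1.3%/h lost → k = −ln(1 − 0.013) = 0.01309 h⁻¹.
2.483·exp(−k·t) = 0.49 → t = ln(2.483/0.49)/k = 446400 s = 124.0 h.

124 h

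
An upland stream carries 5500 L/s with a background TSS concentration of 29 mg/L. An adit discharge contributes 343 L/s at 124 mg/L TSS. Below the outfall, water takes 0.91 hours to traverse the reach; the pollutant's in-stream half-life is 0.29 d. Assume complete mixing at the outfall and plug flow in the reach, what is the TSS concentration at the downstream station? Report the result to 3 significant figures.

31.6 mg/L

After mixing, C = (5500·29.00 + 343.0·124.0) / 5843 = 202000/5843 = 34.58 mg/L.
Half-life 0.29 d → k = ln 2 / 0.29 = 2.390 d⁻¹.
Applying C = C₀e^(−kt): 34.58 × 0.9134 = 31.58 mg/L.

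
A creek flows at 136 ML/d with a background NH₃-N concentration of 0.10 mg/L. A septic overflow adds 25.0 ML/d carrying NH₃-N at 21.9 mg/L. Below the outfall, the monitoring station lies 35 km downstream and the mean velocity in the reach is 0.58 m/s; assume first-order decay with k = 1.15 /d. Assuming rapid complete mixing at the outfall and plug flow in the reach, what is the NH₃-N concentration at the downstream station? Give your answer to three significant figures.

1.56 mg/L

Mass balance: C = (136.0·0.1000 + 25.00·21.90) / 161.0 = 561.1/161.0 = 3.485 mg/L.
Travel time t = 35·1000 / 0.58 = 60340 s = 16.76 h.
Applying C = C₀e^(−kt): 3.485 × 0.4479 = 1.561 mg/L.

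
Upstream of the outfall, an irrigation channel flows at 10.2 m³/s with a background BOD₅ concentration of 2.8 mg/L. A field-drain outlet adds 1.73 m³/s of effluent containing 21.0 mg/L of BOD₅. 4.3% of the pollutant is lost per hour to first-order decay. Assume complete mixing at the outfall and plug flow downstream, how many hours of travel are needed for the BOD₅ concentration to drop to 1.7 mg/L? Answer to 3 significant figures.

26.5 h

Mixed concentration C = ΣQC/ΣQ = (10.20·2.800 + 1.730·21.00) / 11.93 = 64.89/11.93 = 5.439 mg/L.
4.3%/h lost → k = −ln(1 − 0.043) = 0.04395 h⁻¹.
5.439·exp(−k·t) = 1.7 → t = ln(5.439/1.7)/k = 95260 s = 26.46 h.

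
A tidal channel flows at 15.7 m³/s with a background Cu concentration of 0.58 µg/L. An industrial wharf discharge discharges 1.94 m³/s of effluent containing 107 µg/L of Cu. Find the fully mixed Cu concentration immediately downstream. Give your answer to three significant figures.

Conservation of mass: C = (15.70·0.5800 + 1.940·107.0) / 17.64 = 216.7/17.64 = 12.28 µg/L.

12.3 µg/L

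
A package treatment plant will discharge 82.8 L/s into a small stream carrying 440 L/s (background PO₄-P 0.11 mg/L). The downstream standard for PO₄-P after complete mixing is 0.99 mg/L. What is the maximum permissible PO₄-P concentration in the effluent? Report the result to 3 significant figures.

At the limit, (Qr·Cr + Qe·Cₑ)/(Qr + Qe) = 0.99:
Cₑ = (522.8·0.99 − 440.0·0.1100) / 82.80 = 5.666 mg/L.

5.67 mg/L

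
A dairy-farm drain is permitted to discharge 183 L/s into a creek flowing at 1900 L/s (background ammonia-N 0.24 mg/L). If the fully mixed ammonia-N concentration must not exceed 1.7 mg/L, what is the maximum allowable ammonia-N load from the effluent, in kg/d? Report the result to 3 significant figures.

267 kg/d

Mass balance at the limit: 1900·0.2400 + 183.0·Cₑ = 2083·1.7 → Cₑ = 16.86 mg/L.
183.0 L/s = 0.1830 m³/s. Load = 0.1830 m³/s × 16.86 g/m³ × 86 400 s/d = 266.6 kg/d.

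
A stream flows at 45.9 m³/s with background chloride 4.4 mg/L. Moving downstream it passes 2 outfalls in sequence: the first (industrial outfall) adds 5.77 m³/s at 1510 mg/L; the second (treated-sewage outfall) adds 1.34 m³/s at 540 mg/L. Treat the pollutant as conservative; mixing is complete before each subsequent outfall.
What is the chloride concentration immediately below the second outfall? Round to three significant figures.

Outfall 1: combined Q = 51.67 m³/s; C = (45.90·4.400 + 5.770·1510)/51.67 = 172.5 mg/L.
Outfall 2: combined Q = 53.01 m³/s; C = (51.67·172.5 + 1.340·540.0)/53.01 = 181.8 mg/L.

182 mg/L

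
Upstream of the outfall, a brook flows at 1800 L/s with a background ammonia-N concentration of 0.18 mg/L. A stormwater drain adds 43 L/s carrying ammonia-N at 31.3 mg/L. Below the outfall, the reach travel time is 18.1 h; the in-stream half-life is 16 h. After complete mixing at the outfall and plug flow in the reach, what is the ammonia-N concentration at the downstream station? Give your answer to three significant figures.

Mass balance: C = (1800·0.1800 + 43.00·31.30) / 1843 = 1670/1843 = 0.9061 mg/L.
Half-life 16 h → k = ln 2 / 16 = 0.04332 h⁻¹ = 1.040 d⁻¹.
After decay, C = 0.9061 × e^(−kt) = 0.9061 × 0.4565 = 0.4136 mg/L.

0.414 mg/L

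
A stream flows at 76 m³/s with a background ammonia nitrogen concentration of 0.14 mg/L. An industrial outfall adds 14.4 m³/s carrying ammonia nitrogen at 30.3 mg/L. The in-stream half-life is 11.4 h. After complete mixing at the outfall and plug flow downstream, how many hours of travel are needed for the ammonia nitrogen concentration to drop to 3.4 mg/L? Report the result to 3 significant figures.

6.16 h

Flow-weighted average: C = (76.00·0.1400 + 14.40·30.30) / 90.40 = 447.0/90.40 = 4.944 mg/L.
Half-life 11.4 h → k = ln 2 / 11.4 = 0.06080 h⁻¹ = 1.459 d⁻¹.
4.944·exp(−k·t) = 3.4 → t = ln(4.944/3.4)/k = 22170 s = 6.158 h.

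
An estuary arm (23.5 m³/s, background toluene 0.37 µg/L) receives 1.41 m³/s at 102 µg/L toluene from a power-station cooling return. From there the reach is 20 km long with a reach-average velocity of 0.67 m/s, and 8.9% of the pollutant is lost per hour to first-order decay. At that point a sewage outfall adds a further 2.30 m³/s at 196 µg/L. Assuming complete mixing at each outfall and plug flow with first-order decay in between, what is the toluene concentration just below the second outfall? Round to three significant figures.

Mass balance: C = (23.50·0.3700 + 1.410·102.0) / 24.91 = 152.5/24.91 = 6.123 µg/L; combined flow 24.91 m³/s.
Travel time t = 20·1000 / 0.67 = 29850 s = 8.292 h.
8.9%/h lost → k = −ln(1 − 0.089) = 0.09321 h⁻¹.
After decay, C = 6.123 × e^(−kt) = 6.123 × 0.4617 = 2.827 µg/L.
At the second outfall, C = (24.91·2.827 + 2.300·196.0) / (24.91 + 2.300) = 19.16 µg/L.

19.2 µg/L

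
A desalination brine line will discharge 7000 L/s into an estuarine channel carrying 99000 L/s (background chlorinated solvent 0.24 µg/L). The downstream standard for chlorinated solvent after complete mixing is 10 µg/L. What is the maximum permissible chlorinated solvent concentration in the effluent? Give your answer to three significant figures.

At the limit, (Qr·Cr + Qe·Cₑ)/(Qr + Qe) = 10:
Cₑ = (106000·10 − 99000·0.2400) / 7000 = 148.0 µg/L.

148 µg/L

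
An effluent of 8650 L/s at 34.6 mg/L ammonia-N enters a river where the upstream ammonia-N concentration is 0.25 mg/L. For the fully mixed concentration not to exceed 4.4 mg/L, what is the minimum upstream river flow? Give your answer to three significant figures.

62900 L/s

Set C_mix = 4.4: (Q·0.2500 + 8650·34.60) / (Q + 8650) = 4.4
→ Q = 8650·(34.60 − 4.4)/(4.4 − 0.2500) = 62950 L/s.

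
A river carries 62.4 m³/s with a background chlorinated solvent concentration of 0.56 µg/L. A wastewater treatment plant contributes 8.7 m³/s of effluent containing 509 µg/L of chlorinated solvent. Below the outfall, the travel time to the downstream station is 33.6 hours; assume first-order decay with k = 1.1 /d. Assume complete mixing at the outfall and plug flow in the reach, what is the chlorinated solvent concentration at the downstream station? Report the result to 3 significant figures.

Mixed concentration C = ΣQC/ΣQ = (62.40·0.5600 + 8.700·509.0) / 71.10 = 4463/71.10 = 62.77 µg/L.
Decay over the reach: 62.77·exp(−kt) = 62.77·0.2144 = 13.46 µg/L.

13.5 µg/L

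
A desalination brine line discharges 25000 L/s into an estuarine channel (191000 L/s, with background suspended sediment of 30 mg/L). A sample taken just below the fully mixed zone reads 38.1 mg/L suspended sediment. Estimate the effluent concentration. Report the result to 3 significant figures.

Mass balance: 191000·30.00 + 25000·Cₑ = 216000·38.10
→ Cₑ = (216000·38.10 − 191000·30.00) / 25000 = 99.98 mg/L.

100 mg/L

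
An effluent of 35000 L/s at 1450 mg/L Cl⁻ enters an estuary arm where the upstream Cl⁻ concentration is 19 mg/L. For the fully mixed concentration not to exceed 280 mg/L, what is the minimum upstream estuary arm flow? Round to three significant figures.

157000 L/s

Set C_mix = 280: (Q·19.00 + 35000·1450) / (Q + 35000) = 280
→ Q = 35000·(1450 − 280)/(280 − 19.00) = 156900 L/s.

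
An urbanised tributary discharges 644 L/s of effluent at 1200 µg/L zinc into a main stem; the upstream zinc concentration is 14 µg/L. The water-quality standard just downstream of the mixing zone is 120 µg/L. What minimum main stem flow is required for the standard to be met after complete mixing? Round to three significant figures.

6560 L/s

Set C_mix = 120: (Q·14.00 + 644.0·1200) / (Q + 644.0) = 120
→ Q = 644.0·(1200 − 120)/(120 − 14.00) = 6562 L/s.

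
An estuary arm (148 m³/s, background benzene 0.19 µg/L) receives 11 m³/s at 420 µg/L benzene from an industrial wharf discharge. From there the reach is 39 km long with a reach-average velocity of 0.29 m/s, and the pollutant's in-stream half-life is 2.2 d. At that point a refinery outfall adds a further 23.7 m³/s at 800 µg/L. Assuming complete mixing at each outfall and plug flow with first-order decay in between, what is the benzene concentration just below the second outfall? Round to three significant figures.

119 µg/L

Conservation of mass: C = (148.0·0.1900 + 11.00·420.0) / 159.0 = 4648/159.0 = 29.23 µg/L; combined flow 159.0 m³/s.
Travel time t = 39·1000 / 0.29 = 134500 s = 37.36 h.
Half-life 2.2 d → k = ln 2 / 2.2 = 0.3151 d⁻¹.
Applying C = C₀e^(−kt): 29.23 × 0.6124 = 17.90 µg/L.
At the second outfall, C = (159.0·17.90 + 23.70·800.0) / (159.0 + 23.70) = 119.4 µg/L.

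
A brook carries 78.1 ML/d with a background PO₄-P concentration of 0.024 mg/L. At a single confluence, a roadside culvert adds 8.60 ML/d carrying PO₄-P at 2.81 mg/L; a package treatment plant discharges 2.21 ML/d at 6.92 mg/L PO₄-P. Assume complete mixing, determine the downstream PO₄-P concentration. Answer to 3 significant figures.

0.465 mg/L

Mixed concentration C = ΣQC/ΣQ = (78.10·0.02400 + 8.600·2.810 + 2.210·6.920) / 88.91 = 41.33/88.91 = 0.4649 mg/L.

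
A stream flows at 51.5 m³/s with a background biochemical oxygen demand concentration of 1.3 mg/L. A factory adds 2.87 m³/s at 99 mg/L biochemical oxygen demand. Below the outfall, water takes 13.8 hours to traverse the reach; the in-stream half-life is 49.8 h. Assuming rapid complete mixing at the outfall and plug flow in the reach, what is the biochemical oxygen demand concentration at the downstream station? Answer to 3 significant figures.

Mixed concentration C = ΣQC/ΣQ = (51.50·1.300 + 2.870·99.00) / 54.37 = 351.1/54.37 = 6.457 mg/L.
Half-life 49.8 h → k = ln 2 / 49.8 = 0.01392 h⁻¹ = 0.3340 d⁻¹.
Applying C = C₀e^(−kt): 6.457 × 0.8252 = 5.329 mg/L.

5.33 mg/L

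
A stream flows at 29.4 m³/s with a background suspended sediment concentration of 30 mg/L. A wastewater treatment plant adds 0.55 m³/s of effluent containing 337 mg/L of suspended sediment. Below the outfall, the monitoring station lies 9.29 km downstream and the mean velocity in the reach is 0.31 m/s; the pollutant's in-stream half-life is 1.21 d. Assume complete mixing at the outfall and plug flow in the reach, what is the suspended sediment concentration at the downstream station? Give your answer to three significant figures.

Flow-weighted average: C = (29.40·30.00 + 0.5500·337.0) / 29.95 = 1067/29.95 = 35.64 mg/L.
Travel time t = 9.29·1000 / 0.31 = 29970 s = 8.324 h.
Half-life 1.21 d → k = ln 2 / 1.21 = 0.5728 d⁻¹.
After decay, C = 35.64 × e^(−kt) = 35.64 × 0.8198 = 29.22 mg/L.

29.2 mg/L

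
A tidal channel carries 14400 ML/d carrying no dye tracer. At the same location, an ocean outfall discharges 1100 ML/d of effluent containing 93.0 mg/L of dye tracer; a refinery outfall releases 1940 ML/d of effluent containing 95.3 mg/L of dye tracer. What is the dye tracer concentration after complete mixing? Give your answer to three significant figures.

Flow-weighted average: C = (14400·0 + 1100·93.00 + 1940·95.30) / 17440 = 287200/17440 = 16.47 mg/L.

16.5 mg/L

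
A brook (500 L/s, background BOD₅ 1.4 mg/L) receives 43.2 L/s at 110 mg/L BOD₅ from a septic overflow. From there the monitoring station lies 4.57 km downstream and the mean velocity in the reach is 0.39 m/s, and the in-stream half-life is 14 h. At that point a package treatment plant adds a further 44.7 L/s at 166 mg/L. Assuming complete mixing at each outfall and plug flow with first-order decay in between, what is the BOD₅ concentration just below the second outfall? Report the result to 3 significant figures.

Mixed concentration C = ΣQC/ΣQ = (500.0·1.400 + 43.20·110.0) / 543.2 = 5452/543.2 = 10.04 mg/L; combined flow 543.2 L/s.
Travel time t = 4.57·1000 / 0.39 = 11720 s = 3.255 h.
Half-life 14 h → k = ln 2 / 14 = 0.04951 h⁻¹ = 1.188 d⁻¹.
Applying C = C₀e^(−kt): 10.04 × 0.8512 = 8.543 mg/L.
At the second outfall, C = (543.2·8.543 + 44.70·166.0) / (543.2 + 44.70) = 20.51 mg/L.

20.5 mg/L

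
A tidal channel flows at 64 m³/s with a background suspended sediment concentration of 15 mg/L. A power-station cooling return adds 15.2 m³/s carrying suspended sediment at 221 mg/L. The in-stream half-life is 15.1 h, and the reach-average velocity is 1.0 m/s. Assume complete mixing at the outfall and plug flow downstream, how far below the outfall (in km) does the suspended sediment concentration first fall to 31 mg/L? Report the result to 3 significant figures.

44.3 km

After mixing, C = (64.00·15.00 + 15.20·221.0) / 79.20 = 4319/79.20 = 54.54 mg/L.
Half-life 15.1 h → k = ln 2 / 15.1 = 0.04590 h⁻¹ = 1.102 d⁻¹.
Set 54.54·exp(−k·t) = 31 → t = ln(54.54/31)/k = 44300 s = 12.31 h.
Distance = v·t = 1.0·44300 = 44300 m = 44.30 km.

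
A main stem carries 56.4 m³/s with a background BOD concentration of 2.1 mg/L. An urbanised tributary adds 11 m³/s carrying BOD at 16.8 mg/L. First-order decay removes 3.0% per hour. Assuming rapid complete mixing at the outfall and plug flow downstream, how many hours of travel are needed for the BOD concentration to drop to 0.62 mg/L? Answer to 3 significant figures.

65.1 h

Conservation of mass: C = (56.40·2.100 + 11.00·16.80) / 67.40 = 303.2/67.40 = 4.499 mg/L.
3.0%/h lost → k = −ln(1 − 0.03) = 0.03046 h⁻¹.
4.499·exp(−k·t) = 0.62 → t = ln(4.499/0.62)/k = 234200 s = 65.07 h.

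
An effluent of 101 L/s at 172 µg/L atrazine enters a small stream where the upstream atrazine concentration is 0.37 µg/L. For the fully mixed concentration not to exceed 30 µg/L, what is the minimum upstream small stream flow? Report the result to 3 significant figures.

Set C_mix = 30: (Q·0.3700 + 101.0·172.0) / (Q + 101.0) = 30
→ Q = 101.0·(172.0 − 30)/(30 − 0.3700) = 484.0 L/s.

484 L/s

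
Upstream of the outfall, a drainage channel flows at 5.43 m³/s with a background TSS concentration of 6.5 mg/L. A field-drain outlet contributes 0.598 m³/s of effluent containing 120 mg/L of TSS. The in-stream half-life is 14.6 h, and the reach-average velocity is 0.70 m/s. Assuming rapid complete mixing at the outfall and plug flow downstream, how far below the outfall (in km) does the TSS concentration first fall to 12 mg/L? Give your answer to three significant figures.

20.8 km

Mixed concentration C = ΣQC/ΣQ = (5.430·6.500 + 0.5980·120.0) / 6.028 = 107.1/6.028 = 17.76 mg/L.
Half-life 14.6 h → k = ln 2 / 14.6 = 0.04748 h⁻¹ = 1.139 d⁻¹.
Set 17.76·exp(−k·t) = 12 → t = ln(17.76/12)/k = 29730 s = 8.257 h.
Distance = v·t = 0.70·29730 = 20810 m = 20.81 km.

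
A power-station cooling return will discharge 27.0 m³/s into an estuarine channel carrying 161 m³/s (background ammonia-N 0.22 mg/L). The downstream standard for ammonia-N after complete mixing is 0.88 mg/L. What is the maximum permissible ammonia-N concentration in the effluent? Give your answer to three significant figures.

4.82 mg/L

At the limit, (Qr·Cr + Qe·Cₑ)/(Qr + Qe) = 0.88:
Cₑ = (188.0·0.88 − 161.0·0.2200) / 27.00 = 4.816 mg/L.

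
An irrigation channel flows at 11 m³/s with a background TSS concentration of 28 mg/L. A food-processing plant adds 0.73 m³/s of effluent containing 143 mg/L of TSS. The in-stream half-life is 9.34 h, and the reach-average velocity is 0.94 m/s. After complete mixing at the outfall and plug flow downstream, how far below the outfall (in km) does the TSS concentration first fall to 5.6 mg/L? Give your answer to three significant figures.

Conservation of mass: C = (11.00·28.00 + 0.7300·143.0) / 11.73 = 412.4/11.73 = 35.16 mg/L.
Half-life 9.34 h → k = ln 2 / 9.34 = 0.07421 h⁻¹ = 1.781 d⁻¹.
Set 35.16·exp(−k·t) = 5.6 → t = ln(35.16/5.6)/k = 89110 s = 24.75 h.
Distance = v·t = 0.94·89110 = 83770 m = 83.77 km.

83.8 km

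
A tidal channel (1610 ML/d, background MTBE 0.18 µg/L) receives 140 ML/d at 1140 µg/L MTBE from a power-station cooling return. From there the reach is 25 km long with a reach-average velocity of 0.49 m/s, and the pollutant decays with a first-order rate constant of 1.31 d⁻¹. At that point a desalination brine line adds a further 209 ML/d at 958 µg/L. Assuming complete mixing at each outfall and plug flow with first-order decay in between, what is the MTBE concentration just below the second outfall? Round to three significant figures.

Conservation of mass: C = (1610·0.1800 + 140.0·1140) / 1750 = 159900/1750 = 91.37 µg/L; combined flow 1750 ML/d.
Travel time t = 25·1000 / 0.49 = 51020 s = 14.17 h.
Applying C = C₀e^(−kt): 91.37 × 0.4614 = 42.15 µg/L.
Second outfall: C = (1750·42.15 + 209.0·958.0)/1959 = 139.9 µg/L.

140 µg/L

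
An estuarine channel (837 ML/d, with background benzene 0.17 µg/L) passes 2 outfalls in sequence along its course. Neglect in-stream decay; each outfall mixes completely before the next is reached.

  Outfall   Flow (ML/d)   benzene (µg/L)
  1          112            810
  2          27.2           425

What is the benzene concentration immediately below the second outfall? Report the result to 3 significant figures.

105 µg/L

Below outfall 1: Q → 949.0 ML/d, C = (837.0·0.1700 + 112.0·810.0)/949.0 = 95.75 µg/L.
Below outfall 2: Q → 976.2 ML/d, C = (949.0·95.75 + 27.20·425.0)/976.2 = 104.9 µg/L.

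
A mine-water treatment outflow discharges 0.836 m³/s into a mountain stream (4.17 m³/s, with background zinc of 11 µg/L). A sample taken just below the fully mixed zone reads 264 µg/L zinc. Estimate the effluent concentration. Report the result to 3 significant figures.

Mass balance: 4.170·11.00 + 0.8360·Cₑ = 5.006·264.0
→ Cₑ = (5.006·264.0 − 4.170·11.00) / 0.8360 = 1526 µg/L.

1530 µg/L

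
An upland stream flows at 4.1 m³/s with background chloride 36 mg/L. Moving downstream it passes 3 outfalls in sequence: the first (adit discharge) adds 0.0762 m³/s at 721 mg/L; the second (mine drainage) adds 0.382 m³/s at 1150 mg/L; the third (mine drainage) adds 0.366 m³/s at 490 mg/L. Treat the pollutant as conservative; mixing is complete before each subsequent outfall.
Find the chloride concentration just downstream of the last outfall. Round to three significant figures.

Outfall 1: combined Q = 4.176 m³/s; C = (4.100·36.00 + 0.07620·721.0)/4.176 = 48.50 mg/L.
Outfall 2: combined Q = 4.558 m³/s; C = (4.176·48.50 + 0.3820·1150)/4.558 = 140.8 mg/L.
Outfall 3: combined Q = 4.924 m³/s; C = (4.558·140.8 + 0.3660·490.0)/4.924 = 166.8 mg/L.

167 mg/L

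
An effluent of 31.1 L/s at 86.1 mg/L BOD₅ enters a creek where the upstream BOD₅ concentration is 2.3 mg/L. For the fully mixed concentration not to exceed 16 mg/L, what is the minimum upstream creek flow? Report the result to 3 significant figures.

159 L/s

Set C_mix = 16: (Q·2.300 + 31.10·86.10) / (Q + 31.10) = 16
→ Q = 31.10·(86.10 − 16)/(16 − 2.300) = 159.1 L/s.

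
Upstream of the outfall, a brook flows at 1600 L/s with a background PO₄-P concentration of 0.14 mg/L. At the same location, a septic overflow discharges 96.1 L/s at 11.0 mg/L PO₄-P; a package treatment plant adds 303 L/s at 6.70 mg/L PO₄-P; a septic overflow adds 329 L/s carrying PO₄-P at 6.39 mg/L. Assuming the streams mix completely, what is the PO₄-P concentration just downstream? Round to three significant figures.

Mass balance: C = (1600·0.1400 + 96.10·11.00 + 303.0·6.700 + 329.0·6.390) / 2328 = 5414/2328 = 2.325 mg/L.

2.33 mg/L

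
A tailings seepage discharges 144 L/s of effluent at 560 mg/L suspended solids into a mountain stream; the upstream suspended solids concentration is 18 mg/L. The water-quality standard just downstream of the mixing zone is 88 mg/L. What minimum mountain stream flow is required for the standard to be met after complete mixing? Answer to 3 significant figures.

971 L/s

Set C_mix = 88: (Q·18.00 + 144.0·560.0) / (Q + 144.0) = 88
→ Q = 144.0·(560.0 − 88)/(88 − 18.00) = 971.0 L/s.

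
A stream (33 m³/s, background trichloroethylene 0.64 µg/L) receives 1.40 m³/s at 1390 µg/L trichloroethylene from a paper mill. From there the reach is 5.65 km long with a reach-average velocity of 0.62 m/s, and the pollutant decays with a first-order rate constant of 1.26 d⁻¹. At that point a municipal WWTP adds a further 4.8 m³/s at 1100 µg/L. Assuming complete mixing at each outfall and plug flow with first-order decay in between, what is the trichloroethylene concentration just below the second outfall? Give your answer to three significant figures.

179 µg/L

After mixing, C = (33.00·0.6400 + 1.400·1390) / 34.40 = 1967/34.40 = 57.18 µg/L; combined flow 34.40 m³/s.
Travel time t = 5.65·1000 / 0.62 = 9113 s = 2.531 h.
Applying C = C₀e^(−kt): 57.18 × 0.8756 = 50.07 µg/L.
At the second outfall, C = (34.40·50.07 + 4.800·1100) / (34.40 + 4.800) = 178.6 µg/L.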